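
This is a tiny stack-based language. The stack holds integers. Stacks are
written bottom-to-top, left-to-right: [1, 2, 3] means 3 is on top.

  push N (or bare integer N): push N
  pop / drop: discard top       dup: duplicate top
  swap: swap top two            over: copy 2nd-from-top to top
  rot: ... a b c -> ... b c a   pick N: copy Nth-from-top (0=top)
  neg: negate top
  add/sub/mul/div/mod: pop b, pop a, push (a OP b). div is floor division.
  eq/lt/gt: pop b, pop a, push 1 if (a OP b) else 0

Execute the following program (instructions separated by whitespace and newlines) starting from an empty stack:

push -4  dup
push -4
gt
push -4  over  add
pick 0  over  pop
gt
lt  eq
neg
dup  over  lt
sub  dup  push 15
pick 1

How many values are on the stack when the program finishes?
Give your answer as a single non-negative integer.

After 'push -4': stack = [-4] (depth 1)
After 'dup': stack = [-4, -4] (depth 2)
After 'push -4': stack = [-4, -4, -4] (depth 3)
After 'gt': stack = [-4, 0] (depth 2)
After 'push -4': stack = [-4, 0, -4] (depth 3)
After 'over': stack = [-4, 0, -4, 0] (depth 4)
After 'add': stack = [-4, 0, -4] (depth 3)
After 'pick 0': stack = [-4, 0, -4, -4] (depth 4)
After 'over': stack = [-4, 0, -4, -4, -4] (depth 5)
After 'pop': stack = [-4, 0, -4, -4] (depth 4)
  ...
After 'lt': stack = [-4, 0] (depth 2)
After 'eq': stack = [0] (depth 1)
After 'neg': stack = [0] (depth 1)
After 'dup': stack = [0, 0] (depth 2)
After 'over': stack = [0, 0, 0] (depth 3)
After 'lt': stack = [0, 0] (depth 2)
After 'sub': stack = [0] (depth 1)
After 'dup': stack = [0, 0] (depth 2)
After 'push 15': stack = [0, 0, 15] (depth 3)
After 'pick 1': stack = [0, 0, 15, 0] (depth 4)

Answer: 4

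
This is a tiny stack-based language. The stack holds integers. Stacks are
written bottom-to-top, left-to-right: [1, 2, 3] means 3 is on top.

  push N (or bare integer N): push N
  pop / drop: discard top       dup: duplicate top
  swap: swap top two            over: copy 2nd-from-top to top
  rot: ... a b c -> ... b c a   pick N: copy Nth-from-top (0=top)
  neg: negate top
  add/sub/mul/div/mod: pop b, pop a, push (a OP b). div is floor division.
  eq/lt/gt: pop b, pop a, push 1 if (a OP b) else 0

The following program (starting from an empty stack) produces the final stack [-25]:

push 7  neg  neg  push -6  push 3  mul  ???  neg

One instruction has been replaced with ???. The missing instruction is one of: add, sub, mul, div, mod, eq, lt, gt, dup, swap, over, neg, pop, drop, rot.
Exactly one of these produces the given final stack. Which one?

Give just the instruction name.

Answer: sub

Derivation:
Stack before ???: [7, -18]
Stack after ???:  [25]
The instruction that transforms [7, -18] -> [25] is: sub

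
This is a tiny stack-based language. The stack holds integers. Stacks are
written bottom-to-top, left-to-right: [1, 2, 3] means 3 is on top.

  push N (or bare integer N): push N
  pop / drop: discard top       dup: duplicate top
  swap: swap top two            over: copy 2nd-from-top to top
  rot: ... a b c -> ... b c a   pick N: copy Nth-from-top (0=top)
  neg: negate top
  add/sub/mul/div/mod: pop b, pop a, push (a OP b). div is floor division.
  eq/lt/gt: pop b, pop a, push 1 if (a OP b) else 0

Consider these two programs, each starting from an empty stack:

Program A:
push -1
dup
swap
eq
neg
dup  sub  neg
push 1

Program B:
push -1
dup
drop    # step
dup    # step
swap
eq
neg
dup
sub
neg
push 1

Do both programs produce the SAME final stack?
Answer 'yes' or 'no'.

Answer: yes

Derivation:
Program A trace:
  After 'push -1': [-1]
  After 'dup': [-1, -1]
  After 'swap': [-1, -1]
  After 'eq': [1]
  After 'neg': [-1]
  After 'dup': [-1, -1]
  After 'sub': [0]
  After 'neg': [0]
  After 'push 1': [0, 1]
Program A final stack: [0, 1]

Program B trace:
  After 'push -1': [-1]
  After 'dup': [-1, -1]
  After 'drop': [-1]
  After 'dup': [-1, -1]
  After 'swap': [-1, -1]
  After 'eq': [1]
  After 'neg': [-1]
  After 'dup': [-1, -1]
  After 'sub': [0]
  After 'neg': [0]
  After 'push 1': [0, 1]
Program B final stack: [0, 1]
Same: yes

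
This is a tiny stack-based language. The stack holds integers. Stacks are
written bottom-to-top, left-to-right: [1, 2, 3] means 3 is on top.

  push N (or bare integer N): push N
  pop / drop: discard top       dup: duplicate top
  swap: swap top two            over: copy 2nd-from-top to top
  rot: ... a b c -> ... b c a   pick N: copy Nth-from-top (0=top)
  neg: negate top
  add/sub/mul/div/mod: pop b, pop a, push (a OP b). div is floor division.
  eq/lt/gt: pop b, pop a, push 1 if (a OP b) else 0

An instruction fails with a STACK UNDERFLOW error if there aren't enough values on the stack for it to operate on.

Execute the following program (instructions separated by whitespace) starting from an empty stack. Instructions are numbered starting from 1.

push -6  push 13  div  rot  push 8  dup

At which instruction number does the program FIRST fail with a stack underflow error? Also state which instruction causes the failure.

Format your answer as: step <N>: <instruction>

Step 1 ('push -6'): stack = [-6], depth = 1
Step 2 ('push 13'): stack = [-6, 13], depth = 2
Step 3 ('div'): stack = [-1], depth = 1
Step 4 ('rot'): needs 3 value(s) but depth is 1 — STACK UNDERFLOW

Answer: step 4: rot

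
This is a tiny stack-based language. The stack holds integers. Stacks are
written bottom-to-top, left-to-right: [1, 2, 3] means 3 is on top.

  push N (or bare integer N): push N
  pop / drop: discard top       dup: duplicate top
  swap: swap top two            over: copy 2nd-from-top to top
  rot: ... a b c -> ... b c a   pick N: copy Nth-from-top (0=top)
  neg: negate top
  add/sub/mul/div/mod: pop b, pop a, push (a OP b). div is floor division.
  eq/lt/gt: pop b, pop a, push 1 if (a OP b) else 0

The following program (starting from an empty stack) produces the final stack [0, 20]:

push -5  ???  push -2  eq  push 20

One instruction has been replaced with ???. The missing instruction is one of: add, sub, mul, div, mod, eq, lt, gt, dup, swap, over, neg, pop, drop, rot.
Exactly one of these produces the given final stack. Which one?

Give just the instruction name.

Answer: neg

Derivation:
Stack before ???: [-5]
Stack after ???:  [5]
The instruction that transforms [-5] -> [5] is: neg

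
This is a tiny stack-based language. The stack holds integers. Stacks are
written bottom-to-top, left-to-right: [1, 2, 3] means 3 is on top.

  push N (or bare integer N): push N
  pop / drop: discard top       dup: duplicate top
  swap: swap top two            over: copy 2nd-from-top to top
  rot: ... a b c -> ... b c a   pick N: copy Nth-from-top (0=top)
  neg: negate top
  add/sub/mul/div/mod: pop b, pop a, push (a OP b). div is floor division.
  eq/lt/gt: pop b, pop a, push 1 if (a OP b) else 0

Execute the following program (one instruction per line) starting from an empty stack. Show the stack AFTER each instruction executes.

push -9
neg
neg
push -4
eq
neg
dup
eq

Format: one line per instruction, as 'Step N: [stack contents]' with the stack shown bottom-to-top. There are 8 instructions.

Step 1: [-9]
Step 2: [9]
Step 3: [-9]
Step 4: [-9, -4]
Step 5: [0]
Step 6: [0]
Step 7: [0, 0]
Step 8: [1]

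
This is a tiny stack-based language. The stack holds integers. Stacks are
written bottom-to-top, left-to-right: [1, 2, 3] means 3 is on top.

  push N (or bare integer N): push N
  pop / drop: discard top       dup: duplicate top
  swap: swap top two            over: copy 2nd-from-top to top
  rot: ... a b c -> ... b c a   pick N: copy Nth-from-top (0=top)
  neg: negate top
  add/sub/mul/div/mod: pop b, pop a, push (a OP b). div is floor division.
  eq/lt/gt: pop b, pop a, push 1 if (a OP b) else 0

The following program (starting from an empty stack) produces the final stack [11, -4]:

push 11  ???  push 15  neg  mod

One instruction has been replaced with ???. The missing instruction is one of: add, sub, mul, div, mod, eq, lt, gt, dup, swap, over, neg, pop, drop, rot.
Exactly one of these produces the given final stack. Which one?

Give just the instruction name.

Stack before ???: [11]
Stack after ???:  [11, 11]
The instruction that transforms [11] -> [11, 11] is: dup

Answer: dup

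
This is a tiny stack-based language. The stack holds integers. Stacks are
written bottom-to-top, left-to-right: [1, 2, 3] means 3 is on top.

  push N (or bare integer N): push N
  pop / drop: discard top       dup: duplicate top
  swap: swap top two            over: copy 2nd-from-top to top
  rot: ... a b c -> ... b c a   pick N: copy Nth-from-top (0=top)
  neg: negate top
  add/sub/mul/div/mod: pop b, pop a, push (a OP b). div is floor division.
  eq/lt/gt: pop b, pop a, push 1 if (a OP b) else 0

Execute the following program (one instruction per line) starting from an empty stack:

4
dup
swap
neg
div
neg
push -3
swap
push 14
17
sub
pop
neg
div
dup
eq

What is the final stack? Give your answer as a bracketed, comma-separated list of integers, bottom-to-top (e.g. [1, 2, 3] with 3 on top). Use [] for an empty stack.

Answer: [1]

Derivation:
After 'push 4': [4]
After 'dup': [4, 4]
After 'swap': [4, 4]
After 'neg': [4, -4]
After 'div': [-1]
After 'neg': [1]
After 'push -3': [1, -3]
After 'swap': [-3, 1]
After 'push 14': [-3, 1, 14]
After 'push 17': [-3, 1, 14, 17]
After 'sub': [-3, 1, -3]
After 'pop': [-3, 1]
After 'neg': [-3, -1]
After 'div': [3]
After 'dup': [3, 3]
After 'eq': [1]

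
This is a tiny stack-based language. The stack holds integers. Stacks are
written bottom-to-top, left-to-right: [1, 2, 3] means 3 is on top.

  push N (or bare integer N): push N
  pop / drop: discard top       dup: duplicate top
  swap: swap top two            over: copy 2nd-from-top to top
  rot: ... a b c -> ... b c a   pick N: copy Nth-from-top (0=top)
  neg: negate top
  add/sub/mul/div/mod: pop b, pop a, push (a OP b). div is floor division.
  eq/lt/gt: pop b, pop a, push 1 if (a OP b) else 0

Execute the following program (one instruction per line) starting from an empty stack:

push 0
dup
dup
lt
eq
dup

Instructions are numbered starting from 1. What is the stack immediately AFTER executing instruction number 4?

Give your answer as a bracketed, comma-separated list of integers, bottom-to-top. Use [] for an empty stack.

Step 1 ('push 0'): [0]
Step 2 ('dup'): [0, 0]
Step 3 ('dup'): [0, 0, 0]
Step 4 ('lt'): [0, 0]

Answer: [0, 0]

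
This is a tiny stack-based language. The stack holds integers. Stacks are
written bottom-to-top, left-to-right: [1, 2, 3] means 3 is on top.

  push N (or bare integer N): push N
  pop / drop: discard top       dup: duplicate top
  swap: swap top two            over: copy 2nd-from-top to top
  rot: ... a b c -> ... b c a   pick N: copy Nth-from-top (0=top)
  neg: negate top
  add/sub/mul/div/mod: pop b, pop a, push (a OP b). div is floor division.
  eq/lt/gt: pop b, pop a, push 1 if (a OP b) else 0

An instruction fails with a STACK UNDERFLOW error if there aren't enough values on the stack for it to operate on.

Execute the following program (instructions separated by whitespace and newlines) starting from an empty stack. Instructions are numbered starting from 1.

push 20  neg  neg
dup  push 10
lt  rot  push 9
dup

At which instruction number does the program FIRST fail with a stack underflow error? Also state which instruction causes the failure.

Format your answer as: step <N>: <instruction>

Answer: step 7: rot

Derivation:
Step 1 ('push 20'): stack = [20], depth = 1
Step 2 ('neg'): stack = [-20], depth = 1
Step 3 ('neg'): stack = [20], depth = 1
Step 4 ('dup'): stack = [20, 20], depth = 2
Step 5 ('push 10'): stack = [20, 20, 10], depth = 3
Step 6 ('lt'): stack = [20, 0], depth = 2
Step 7 ('rot'): needs 3 value(s) but depth is 2 — STACK UNDERFLOW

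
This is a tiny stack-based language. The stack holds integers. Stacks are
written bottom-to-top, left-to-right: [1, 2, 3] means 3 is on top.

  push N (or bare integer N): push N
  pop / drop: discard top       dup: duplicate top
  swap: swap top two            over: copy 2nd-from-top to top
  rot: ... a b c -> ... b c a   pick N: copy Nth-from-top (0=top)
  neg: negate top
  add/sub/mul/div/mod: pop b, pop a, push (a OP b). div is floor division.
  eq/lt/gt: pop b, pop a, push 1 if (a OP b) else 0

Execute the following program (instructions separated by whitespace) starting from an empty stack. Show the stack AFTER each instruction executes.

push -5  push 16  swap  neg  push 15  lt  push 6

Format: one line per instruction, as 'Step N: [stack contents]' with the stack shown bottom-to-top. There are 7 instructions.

Step 1: [-5]
Step 2: [-5, 16]
Step 3: [16, -5]
Step 4: [16, 5]
Step 5: [16, 5, 15]
Step 6: [16, 1]
Step 7: [16, 1, 6]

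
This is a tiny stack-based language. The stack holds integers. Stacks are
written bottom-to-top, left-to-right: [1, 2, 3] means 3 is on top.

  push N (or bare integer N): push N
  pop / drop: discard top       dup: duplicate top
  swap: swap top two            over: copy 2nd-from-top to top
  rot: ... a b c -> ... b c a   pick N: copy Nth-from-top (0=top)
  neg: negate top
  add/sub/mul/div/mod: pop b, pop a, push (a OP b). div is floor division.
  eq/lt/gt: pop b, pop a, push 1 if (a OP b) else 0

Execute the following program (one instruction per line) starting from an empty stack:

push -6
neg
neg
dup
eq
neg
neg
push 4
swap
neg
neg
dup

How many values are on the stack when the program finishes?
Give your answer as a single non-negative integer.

Answer: 3

Derivation:
After 'push -6': stack = [-6] (depth 1)
After 'neg': stack = [6] (depth 1)
After 'neg': stack = [-6] (depth 1)
After 'dup': stack = [-6, -6] (depth 2)
After 'eq': stack = [1] (depth 1)
After 'neg': stack = [-1] (depth 1)
After 'neg': stack = [1] (depth 1)
After 'push 4': stack = [1, 4] (depth 2)
After 'swap': stack = [4, 1] (depth 2)
After 'neg': stack = [4, -1] (depth 2)
After 'neg': stack = [4, 1] (depth 2)
After 'dup': stack = [4, 1, 1] (depth 3)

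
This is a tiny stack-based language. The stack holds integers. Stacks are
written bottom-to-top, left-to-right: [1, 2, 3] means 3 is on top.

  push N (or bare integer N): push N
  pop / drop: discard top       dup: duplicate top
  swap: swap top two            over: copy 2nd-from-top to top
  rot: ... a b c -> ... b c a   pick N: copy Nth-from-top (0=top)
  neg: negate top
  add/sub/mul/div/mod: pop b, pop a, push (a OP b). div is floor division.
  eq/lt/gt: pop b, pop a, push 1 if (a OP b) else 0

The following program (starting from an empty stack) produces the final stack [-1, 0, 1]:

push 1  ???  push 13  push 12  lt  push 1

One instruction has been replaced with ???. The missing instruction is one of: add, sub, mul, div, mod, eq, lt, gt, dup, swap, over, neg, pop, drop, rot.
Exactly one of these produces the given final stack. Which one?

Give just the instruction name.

Answer: neg

Derivation:
Stack before ???: [1]
Stack after ???:  [-1]
The instruction that transforms [1] -> [-1] is: neg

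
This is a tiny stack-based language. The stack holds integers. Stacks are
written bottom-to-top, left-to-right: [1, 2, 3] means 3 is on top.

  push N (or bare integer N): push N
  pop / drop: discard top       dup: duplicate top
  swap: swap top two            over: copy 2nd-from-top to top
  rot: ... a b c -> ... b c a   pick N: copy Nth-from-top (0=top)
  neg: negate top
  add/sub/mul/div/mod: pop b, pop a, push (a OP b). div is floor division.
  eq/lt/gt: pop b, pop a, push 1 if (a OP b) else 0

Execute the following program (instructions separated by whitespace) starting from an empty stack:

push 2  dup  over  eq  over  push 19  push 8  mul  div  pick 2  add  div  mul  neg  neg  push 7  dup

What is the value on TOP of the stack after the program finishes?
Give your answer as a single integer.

After 'push 2': [2]
After 'dup': [2, 2]
After 'over': [2, 2, 2]
After 'eq': [2, 1]
After 'over': [2, 1, 2]
After 'push 19': [2, 1, 2, 19]
After 'push 8': [2, 1, 2, 19, 8]
After 'mul': [2, 1, 2, 152]
After 'div': [2, 1, 0]
After 'pick 2': [2, 1, 0, 2]
After 'add': [2, 1, 2]
After 'div': [2, 0]
After 'mul': [0]
After 'neg': [0]
After 'neg': [0]
After 'push 7': [0, 7]
After 'dup': [0, 7, 7]

Answer: 7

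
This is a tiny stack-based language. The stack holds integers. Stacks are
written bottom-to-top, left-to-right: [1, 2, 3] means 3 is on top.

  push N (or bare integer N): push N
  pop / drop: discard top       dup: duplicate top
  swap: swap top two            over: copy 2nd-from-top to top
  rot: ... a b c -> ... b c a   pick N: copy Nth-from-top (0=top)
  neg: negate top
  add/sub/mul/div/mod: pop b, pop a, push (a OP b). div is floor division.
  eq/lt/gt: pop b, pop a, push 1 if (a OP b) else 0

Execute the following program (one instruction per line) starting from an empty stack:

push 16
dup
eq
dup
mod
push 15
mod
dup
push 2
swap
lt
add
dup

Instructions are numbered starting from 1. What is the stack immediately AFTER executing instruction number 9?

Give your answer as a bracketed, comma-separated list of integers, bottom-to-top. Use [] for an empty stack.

Step 1 ('push 16'): [16]
Step 2 ('dup'): [16, 16]
Step 3 ('eq'): [1]
Step 4 ('dup'): [1, 1]
Step 5 ('mod'): [0]
Step 6 ('push 15'): [0, 15]
Step 7 ('mod'): [0]
Step 8 ('dup'): [0, 0]
Step 9 ('push 2'): [0, 0, 2]

Answer: [0, 0, 2]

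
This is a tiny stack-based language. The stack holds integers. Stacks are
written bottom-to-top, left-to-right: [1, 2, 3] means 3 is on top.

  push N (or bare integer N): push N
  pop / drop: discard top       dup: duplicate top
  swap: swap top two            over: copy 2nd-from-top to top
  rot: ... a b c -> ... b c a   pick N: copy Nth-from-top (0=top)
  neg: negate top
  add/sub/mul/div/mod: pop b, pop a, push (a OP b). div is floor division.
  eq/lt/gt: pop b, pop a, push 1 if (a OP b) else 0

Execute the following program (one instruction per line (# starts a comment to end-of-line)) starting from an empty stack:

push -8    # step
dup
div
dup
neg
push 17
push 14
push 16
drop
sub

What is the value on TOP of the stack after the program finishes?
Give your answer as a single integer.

After 'push -8': [-8]
After 'dup': [-8, -8]
After 'div': [1]
After 'dup': [1, 1]
After 'neg': [1, -1]
After 'push 17': [1, -1, 17]
After 'push 14': [1, -1, 17, 14]
After 'push 16': [1, -1, 17, 14, 16]
After 'drop': [1, -1, 17, 14]
After 'sub': [1, -1, 3]

Answer: 3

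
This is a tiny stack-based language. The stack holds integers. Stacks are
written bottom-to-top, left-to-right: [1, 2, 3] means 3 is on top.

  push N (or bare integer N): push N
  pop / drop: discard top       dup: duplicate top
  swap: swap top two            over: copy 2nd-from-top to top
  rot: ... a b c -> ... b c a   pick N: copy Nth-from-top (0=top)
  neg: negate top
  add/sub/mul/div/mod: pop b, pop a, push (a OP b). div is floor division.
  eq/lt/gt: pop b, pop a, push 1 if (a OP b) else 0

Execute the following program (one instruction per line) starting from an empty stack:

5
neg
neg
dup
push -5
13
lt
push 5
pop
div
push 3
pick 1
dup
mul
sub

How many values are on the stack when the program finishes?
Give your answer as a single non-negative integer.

After 'push 5': stack = [5] (depth 1)
After 'neg': stack = [-5] (depth 1)
After 'neg': stack = [5] (depth 1)
After 'dup': stack = [5, 5] (depth 2)
After 'push -5': stack = [5, 5, -5] (depth 3)
After 'push 13': stack = [5, 5, -5, 13] (depth 4)
After 'lt': stack = [5, 5, 1] (depth 3)
After 'push 5': stack = [5, 5, 1, 5] (depth 4)
After 'pop': stack = [5, 5, 1] (depth 3)
After 'div': stack = [5, 5] (depth 2)
After 'push 3': stack = [5, 5, 3] (depth 3)
After 'pick 1': stack = [5, 5, 3, 5] (depth 4)
After 'dup': stack = [5, 5, 3, 5, 5] (depth 5)
After 'mul': stack = [5, 5, 3, 25] (depth 4)
After 'sub': stack = [5, 5, -22] (depth 3)

Answer: 3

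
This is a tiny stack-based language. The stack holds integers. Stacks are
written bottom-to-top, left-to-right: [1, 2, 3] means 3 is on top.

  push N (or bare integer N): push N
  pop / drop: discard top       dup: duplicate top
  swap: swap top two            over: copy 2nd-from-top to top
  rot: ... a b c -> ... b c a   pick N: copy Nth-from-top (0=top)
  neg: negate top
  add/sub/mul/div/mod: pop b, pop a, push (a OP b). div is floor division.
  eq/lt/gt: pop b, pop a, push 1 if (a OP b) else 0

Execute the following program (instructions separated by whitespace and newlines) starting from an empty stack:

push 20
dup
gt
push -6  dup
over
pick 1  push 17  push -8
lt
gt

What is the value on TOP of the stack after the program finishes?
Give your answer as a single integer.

Answer: 0

Derivation:
After 'push 20': [20]
After 'dup': [20, 20]
After 'gt': [0]
After 'push -6': [0, -6]
After 'dup': [0, -6, -6]
After 'over': [0, -6, -6, -6]
After 'pick 1': [0, -6, -6, -6, -6]
After 'push 17': [0, -6, -6, -6, -6, 17]
After 'push -8': [0, -6, -6, -6, -6, 17, -8]
After 'lt': [0, -6, -6, -6, -6, 0]
After 'gt': [0, -6, -6, -6, 0]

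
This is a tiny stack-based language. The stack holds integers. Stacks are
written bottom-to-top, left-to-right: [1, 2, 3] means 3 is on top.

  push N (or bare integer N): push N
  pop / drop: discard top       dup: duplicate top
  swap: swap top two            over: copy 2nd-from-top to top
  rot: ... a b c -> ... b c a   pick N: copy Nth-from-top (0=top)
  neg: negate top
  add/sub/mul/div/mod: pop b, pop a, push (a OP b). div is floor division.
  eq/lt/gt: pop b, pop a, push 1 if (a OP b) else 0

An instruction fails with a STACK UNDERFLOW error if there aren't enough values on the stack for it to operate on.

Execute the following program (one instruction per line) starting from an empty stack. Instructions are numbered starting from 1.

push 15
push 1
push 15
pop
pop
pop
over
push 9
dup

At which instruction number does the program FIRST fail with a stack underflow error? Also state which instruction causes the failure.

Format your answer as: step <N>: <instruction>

Step 1 ('push 15'): stack = [15], depth = 1
Step 2 ('push 1'): stack = [15, 1], depth = 2
Step 3 ('push 15'): stack = [15, 1, 15], depth = 3
Step 4 ('pop'): stack = [15, 1], depth = 2
Step 5 ('pop'): stack = [15], depth = 1
Step 6 ('pop'): stack = [], depth = 0
Step 7 ('over'): needs 2 value(s) but depth is 0 — STACK UNDERFLOW

Answer: step 7: over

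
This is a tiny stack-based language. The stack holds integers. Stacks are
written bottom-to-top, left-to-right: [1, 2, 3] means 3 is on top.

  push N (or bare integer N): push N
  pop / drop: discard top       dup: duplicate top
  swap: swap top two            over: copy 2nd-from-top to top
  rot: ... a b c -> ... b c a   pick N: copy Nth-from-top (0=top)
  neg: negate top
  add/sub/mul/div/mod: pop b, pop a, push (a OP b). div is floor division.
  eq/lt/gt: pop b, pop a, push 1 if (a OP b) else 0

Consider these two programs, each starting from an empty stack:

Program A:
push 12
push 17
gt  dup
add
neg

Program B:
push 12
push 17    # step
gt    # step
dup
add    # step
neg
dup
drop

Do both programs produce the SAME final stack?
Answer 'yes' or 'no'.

Program A trace:
  After 'push 12': [12]
  After 'push 17': [12, 17]
  After 'gt': [0]
  After 'dup': [0, 0]
  After 'add': [0]
  After 'neg': [0]
Program A final stack: [0]

Program B trace:
  After 'push 12': [12]
  After 'push 17': [12, 17]
  After 'gt': [0]
  After 'dup': [0, 0]
  After 'add': [0]
  After 'neg': [0]
  After 'dup': [0, 0]
  After 'drop': [0]
Program B final stack: [0]
Same: yes

Answer: yes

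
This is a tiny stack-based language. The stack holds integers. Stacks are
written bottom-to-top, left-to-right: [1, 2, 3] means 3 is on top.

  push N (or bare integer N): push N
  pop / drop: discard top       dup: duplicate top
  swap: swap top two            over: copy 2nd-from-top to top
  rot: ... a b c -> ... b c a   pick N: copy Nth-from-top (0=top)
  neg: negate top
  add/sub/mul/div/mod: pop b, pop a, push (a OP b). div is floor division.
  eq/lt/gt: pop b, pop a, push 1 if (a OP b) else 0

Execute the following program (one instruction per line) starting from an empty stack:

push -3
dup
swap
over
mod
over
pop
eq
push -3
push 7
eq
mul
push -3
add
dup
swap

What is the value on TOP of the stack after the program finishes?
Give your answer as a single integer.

Answer: -3

Derivation:
After 'push -3': [-3]
After 'dup': [-3, -3]
After 'swap': [-3, -3]
After 'over': [-3, -3, -3]
After 'mod': [-3, 0]
After 'over': [-3, 0, -3]
After 'pop': [-3, 0]
After 'eq': [0]
After 'push -3': [0, -3]
After 'push 7': [0, -3, 7]
After 'eq': [0, 0]
After 'mul': [0]
After 'push -3': [0, -3]
After 'add': [-3]
After 'dup': [-3, -3]
After 'swap': [-3, -3]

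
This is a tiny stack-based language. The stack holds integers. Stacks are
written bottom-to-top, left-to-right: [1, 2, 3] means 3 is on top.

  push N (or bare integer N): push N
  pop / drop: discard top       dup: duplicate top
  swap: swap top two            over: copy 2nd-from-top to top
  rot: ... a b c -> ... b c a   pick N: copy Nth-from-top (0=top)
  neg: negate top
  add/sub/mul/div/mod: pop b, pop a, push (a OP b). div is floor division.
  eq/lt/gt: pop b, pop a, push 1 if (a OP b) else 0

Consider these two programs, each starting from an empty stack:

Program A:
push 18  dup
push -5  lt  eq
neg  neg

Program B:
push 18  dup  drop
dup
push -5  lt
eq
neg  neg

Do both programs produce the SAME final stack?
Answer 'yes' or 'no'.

Answer: yes

Derivation:
Program A trace:
  After 'push 18': [18]
  After 'dup': [18, 18]
  After 'push -5': [18, 18, -5]
  After 'lt': [18, 0]
  After 'eq': [0]
  After 'neg': [0]
  After 'neg': [0]
Program A final stack: [0]

Program B trace:
  After 'push 18': [18]
  After 'dup': [18, 18]
  After 'drop': [18]
  After 'dup': [18, 18]
  After 'push -5': [18, 18, -5]
  After 'lt': [18, 0]
  After 'eq': [0]
  After 'neg': [0]
  After 'neg': [0]
Program B final stack: [0]
Same: yes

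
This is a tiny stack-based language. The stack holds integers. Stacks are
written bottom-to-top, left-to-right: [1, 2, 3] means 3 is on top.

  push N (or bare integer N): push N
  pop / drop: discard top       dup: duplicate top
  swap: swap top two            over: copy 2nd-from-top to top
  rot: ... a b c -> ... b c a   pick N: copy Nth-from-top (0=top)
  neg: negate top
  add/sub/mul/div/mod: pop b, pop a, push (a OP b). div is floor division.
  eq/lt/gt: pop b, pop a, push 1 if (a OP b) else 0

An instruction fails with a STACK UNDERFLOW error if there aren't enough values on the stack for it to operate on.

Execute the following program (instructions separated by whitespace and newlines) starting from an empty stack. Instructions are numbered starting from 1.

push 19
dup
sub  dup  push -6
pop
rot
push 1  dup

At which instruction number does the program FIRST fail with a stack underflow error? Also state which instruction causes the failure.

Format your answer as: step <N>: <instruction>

Answer: step 7: rot

Derivation:
Step 1 ('push 19'): stack = [19], depth = 1
Step 2 ('dup'): stack = [19, 19], depth = 2
Step 3 ('sub'): stack = [0], depth = 1
Step 4 ('dup'): stack = [0, 0], depth = 2
Step 5 ('push -6'): stack = [0, 0, -6], depth = 3
Step 6 ('pop'): stack = [0, 0], depth = 2
Step 7 ('rot'): needs 3 value(s) but depth is 2 — STACK UNDERFLOW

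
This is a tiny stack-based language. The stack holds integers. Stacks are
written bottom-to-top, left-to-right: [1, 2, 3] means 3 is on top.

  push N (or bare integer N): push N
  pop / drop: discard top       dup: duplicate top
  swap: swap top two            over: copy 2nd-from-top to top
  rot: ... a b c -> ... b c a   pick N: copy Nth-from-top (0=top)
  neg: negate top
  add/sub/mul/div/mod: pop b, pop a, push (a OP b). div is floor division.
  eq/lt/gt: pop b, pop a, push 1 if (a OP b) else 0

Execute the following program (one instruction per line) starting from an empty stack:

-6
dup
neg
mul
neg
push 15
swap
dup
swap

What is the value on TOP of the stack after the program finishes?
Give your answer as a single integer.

After 'push -6': [-6]
After 'dup': [-6, -6]
After 'neg': [-6, 6]
After 'mul': [-36]
After 'neg': [36]
After 'push 15': [36, 15]
After 'swap': [15, 36]
After 'dup': [15, 36, 36]
After 'swap': [15, 36, 36]

Answer: 36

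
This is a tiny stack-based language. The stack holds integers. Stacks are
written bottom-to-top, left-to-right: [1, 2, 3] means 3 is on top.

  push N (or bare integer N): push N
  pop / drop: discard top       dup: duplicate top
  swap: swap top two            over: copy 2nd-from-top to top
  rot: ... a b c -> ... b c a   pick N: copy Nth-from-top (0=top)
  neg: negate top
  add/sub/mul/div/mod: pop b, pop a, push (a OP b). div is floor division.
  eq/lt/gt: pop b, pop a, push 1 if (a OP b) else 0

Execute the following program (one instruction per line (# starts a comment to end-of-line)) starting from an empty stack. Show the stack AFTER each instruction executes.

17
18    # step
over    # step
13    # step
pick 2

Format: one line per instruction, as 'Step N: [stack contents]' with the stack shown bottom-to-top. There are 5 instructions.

Step 1: [17]
Step 2: [17, 18]
Step 3: [17, 18, 17]
Step 4: [17, 18, 17, 13]
Step 5: [17, 18, 17, 13, 18]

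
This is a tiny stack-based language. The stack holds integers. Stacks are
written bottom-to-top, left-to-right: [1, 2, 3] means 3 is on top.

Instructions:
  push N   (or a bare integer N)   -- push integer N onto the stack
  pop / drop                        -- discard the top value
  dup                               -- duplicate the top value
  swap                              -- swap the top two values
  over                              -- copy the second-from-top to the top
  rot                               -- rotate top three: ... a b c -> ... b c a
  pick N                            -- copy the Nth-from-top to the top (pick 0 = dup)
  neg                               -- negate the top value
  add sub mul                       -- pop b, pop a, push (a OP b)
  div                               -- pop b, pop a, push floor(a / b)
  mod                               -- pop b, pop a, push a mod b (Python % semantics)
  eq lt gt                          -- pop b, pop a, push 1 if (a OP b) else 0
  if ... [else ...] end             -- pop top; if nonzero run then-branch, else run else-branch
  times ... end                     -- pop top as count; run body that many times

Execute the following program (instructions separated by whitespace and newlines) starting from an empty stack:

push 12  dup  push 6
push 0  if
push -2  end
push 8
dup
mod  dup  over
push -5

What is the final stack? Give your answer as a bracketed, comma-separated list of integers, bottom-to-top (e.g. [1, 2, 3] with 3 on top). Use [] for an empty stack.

Answer: [12, 12, 6, 0, 0, 0, -5]

Derivation:
After 'push 12': [12]
After 'dup': [12, 12]
After 'push 6': [12, 12, 6]
After 'push 0': [12, 12, 6, 0]
After 'if': [12, 12, 6]
After 'push 8': [12, 12, 6, 8]
After 'dup': [12, 12, 6, 8, 8]
After 'mod': [12, 12, 6, 0]
After 'dup': [12, 12, 6, 0, 0]
After 'over': [12, 12, 6, 0, 0, 0]
After 'push -5': [12, 12, 6, 0, 0, 0, -5]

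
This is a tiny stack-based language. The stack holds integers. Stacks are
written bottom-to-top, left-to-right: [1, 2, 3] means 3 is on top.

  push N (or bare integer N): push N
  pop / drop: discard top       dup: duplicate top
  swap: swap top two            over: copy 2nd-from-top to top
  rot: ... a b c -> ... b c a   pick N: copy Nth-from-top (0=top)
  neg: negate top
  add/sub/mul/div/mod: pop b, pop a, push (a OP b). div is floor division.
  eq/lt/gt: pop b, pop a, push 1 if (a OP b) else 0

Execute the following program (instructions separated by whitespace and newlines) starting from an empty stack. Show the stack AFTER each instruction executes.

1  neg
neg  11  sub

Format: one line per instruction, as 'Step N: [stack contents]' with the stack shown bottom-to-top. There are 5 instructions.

Step 1: [1]
Step 2: [-1]
Step 3: [1]
Step 4: [1, 11]
Step 5: [-10]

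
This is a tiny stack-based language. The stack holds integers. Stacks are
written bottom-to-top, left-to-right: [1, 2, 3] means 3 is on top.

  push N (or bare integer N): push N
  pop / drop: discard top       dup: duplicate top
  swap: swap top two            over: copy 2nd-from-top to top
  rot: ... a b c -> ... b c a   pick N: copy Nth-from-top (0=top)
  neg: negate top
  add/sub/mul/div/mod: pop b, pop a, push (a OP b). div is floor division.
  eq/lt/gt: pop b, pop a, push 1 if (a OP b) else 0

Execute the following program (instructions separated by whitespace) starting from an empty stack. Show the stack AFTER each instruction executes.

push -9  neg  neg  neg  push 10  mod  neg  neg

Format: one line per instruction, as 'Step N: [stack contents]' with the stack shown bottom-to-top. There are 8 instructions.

Step 1: [-9]
Step 2: [9]
Step 3: [-9]
Step 4: [9]
Step 5: [9, 10]
Step 6: [9]
Step 7: [-9]
Step 8: [9]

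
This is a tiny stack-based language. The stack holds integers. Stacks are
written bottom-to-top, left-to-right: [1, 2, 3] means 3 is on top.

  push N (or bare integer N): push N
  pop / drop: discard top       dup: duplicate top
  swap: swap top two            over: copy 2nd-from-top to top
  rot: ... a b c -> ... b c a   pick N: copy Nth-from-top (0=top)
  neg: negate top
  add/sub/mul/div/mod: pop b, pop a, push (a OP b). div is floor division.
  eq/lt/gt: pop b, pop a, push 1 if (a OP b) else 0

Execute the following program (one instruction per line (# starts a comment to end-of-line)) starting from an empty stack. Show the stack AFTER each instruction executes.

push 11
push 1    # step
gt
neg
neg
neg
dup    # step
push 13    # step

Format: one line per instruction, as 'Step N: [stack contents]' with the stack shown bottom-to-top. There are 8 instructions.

Step 1: [11]
Step 2: [11, 1]
Step 3: [1]
Step 4: [-1]
Step 5: [1]
Step 6: [-1]
Step 7: [-1, -1]
Step 8: [-1, -1, 13]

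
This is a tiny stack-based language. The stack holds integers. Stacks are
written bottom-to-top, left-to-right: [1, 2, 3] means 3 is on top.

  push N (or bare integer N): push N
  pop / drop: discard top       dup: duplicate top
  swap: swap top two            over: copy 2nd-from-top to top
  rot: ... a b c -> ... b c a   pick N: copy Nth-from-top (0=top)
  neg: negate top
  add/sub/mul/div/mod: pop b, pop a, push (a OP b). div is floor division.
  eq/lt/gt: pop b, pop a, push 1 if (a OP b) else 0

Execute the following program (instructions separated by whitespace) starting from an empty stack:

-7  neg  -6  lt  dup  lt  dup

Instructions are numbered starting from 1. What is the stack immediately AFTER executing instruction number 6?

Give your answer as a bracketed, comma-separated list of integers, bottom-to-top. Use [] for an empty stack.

Step 1 ('-7'): [-7]
Step 2 ('neg'): [7]
Step 3 ('-6'): [7, -6]
Step 4 ('lt'): [0]
Step 5 ('dup'): [0, 0]
Step 6 ('lt'): [0]

Answer: [0]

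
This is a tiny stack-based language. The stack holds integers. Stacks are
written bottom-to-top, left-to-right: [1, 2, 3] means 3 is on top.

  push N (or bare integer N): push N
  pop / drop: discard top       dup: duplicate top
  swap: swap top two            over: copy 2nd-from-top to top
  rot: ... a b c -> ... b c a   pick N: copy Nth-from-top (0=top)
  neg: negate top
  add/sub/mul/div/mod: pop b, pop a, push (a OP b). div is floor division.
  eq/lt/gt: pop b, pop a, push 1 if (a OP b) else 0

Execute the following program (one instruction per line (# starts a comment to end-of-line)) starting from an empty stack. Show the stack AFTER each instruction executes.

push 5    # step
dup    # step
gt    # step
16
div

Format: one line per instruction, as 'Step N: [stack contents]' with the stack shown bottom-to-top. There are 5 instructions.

Step 1: [5]
Step 2: [5, 5]
Step 3: [0]
Step 4: [0, 16]
Step 5: [0]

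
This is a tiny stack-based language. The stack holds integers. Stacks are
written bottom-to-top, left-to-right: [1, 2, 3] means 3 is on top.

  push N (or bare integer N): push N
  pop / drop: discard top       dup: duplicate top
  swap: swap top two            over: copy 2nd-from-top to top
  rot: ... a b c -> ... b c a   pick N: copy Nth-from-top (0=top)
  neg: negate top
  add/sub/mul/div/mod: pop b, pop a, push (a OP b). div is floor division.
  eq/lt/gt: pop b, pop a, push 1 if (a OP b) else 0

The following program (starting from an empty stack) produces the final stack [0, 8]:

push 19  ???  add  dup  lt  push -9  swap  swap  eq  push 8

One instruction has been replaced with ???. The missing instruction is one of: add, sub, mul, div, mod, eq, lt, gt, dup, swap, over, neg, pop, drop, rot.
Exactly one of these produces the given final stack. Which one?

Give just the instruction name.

Stack before ???: [19]
Stack after ???:  [19, 19]
The instruction that transforms [19] -> [19, 19] is: dup

Answer: dup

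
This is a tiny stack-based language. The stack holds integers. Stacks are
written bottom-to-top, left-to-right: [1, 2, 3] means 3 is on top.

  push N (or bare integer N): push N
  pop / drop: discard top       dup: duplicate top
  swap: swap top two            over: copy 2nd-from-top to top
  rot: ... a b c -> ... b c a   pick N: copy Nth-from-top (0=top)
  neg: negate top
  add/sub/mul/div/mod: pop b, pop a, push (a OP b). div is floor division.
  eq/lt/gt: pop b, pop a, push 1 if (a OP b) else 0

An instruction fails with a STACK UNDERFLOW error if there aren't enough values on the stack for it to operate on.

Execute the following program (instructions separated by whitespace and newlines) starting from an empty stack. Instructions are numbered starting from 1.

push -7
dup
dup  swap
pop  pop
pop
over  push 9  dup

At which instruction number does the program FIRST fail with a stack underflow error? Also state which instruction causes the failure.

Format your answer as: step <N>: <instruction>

Step 1 ('push -7'): stack = [-7], depth = 1
Step 2 ('dup'): stack = [-7, -7], depth = 2
Step 3 ('dup'): stack = [-7, -7, -7], depth = 3
Step 4 ('swap'): stack = [-7, -7, -7], depth = 3
Step 5 ('pop'): stack = [-7, -7], depth = 2
Step 6 ('pop'): stack = [-7], depth = 1
Step 7 ('pop'): stack = [], depth = 0
Step 8 ('over'): needs 2 value(s) but depth is 0 — STACK UNDERFLOW

Answer: step 8: over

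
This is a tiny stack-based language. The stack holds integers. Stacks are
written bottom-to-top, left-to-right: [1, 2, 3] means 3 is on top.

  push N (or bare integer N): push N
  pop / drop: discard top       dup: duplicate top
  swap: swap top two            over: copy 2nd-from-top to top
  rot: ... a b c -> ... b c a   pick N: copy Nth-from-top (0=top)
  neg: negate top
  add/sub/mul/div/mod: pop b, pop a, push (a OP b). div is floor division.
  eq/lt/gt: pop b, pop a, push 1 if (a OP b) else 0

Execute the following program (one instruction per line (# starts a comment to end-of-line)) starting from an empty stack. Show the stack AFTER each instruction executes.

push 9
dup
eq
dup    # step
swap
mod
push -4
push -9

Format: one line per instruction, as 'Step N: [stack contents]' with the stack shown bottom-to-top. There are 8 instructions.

Step 1: [9]
Step 2: [9, 9]
Step 3: [1]
Step 4: [1, 1]
Step 5: [1, 1]
Step 6: [0]
Step 7: [0, -4]
Step 8: [0, -4, -9]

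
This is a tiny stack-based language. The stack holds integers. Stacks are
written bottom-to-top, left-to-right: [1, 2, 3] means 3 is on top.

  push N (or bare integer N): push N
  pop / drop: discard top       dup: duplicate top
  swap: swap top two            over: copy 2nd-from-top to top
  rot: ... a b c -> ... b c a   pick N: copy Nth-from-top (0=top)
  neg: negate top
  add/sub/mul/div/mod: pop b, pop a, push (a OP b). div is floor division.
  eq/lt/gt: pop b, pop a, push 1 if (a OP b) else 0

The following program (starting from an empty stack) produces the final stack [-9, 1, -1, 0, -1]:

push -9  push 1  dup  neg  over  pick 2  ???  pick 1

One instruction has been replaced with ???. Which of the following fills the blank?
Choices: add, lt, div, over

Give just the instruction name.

Stack before ???: [-9, 1, -1, 1, 1]
Stack after ???:  [-9, 1, -1, 0]
Checking each choice:
  add: produces [-9, 1, -1, 2, -1]
  lt: MATCH
  div: produces [-9, 1, -1, 1, -1]
  over: produces [-9, 1, -1, 1, 1, 1, 1]


Answer: lt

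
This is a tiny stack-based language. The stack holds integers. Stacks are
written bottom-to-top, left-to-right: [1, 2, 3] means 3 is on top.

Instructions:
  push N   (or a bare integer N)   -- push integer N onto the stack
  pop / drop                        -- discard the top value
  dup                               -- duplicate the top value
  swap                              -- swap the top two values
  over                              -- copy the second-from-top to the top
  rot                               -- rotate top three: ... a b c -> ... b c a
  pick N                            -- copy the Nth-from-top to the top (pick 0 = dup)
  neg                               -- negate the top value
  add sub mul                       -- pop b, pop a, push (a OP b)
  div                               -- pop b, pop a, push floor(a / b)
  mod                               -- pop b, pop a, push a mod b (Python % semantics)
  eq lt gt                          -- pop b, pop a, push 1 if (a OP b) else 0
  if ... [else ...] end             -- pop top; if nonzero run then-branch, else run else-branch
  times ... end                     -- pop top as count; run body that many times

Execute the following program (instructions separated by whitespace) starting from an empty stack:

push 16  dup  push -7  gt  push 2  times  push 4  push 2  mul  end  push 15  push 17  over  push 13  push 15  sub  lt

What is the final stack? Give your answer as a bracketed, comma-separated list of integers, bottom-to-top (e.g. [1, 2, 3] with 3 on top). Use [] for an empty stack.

After 'push 16': [16]
After 'dup': [16, 16]
After 'push -7': [16, 16, -7]
After 'gt': [16, 1]
After 'push 2': [16, 1, 2]
After 'times': [16, 1]
After 'push 4': [16, 1, 4]
After 'push 2': [16, 1, 4, 2]
After 'mul': [16, 1, 8]
After 'push 4': [16, 1, 8, 4]
After 'push 2': [16, 1, 8, 4, 2]
After 'mul': [16, 1, 8, 8]
After 'push 15': [16, 1, 8, 8, 15]
After 'push 17': [16, 1, 8, 8, 15, 17]
After 'over': [16, 1, 8, 8, 15, 17, 15]
After 'push 13': [16, 1, 8, 8, 15, 17, 15, 13]
After 'push 15': [16, 1, 8, 8, 15, 17, 15, 13, 15]
After 'sub': [16, 1, 8, 8, 15, 17, 15, -2]
After 'lt': [16, 1, 8, 8, 15, 17, 0]

Answer: [16, 1, 8, 8, 15, 17, 0]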